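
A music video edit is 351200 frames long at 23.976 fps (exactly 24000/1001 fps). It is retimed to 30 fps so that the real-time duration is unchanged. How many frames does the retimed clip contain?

Target frames = source frames × (target rate / source rate) = 351200 × (30)/(24000/1001) = 351200 × 1001/800 = 439439.

439439 frames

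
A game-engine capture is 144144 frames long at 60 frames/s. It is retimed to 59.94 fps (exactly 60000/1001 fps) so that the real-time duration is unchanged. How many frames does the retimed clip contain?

144000 frames

Target frames = source frames × (target rate / source rate) = 144144 × (60000/1001)/(60) = 144144 × 1000/1001 = 144000.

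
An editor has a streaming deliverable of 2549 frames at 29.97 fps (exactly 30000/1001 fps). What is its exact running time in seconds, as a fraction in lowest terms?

Running time = 2549 ÷ (30000/1001) = 2549 × 1001/30000 = 2551549/30000 s.

2551549/30000 seconds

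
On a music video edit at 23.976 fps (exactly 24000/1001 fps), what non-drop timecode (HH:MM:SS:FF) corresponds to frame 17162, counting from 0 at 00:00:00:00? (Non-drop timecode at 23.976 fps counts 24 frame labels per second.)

00:11:55:02

17162 ÷ 24 = 715 full seconds, remainder 2 frames.
715 s = 0 h 11 min 55 s.
Timecode: 00:11:55:02.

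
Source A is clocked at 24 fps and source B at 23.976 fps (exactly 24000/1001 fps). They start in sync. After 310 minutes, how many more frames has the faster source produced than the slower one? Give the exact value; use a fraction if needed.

310 min = 18600 s.
A emits 24 × 18600 = 446400 frames; B emits 24000/1001 × 18600 = 446400000/1001.
Difference = 446400/1001 frames (≈ 445.9540); B is behind A.

446400/1001 frames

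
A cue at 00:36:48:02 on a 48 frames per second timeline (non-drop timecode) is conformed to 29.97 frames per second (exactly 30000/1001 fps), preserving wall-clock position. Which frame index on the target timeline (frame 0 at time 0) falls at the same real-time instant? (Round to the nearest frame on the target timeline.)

Source frame index: (0×3600 + 36×60 + 48) × 48 + 2 = 105986.
Real time: 105986 / (48) = 52993/24 s.
Target frame: (52993/24) × (30000/1001) = 66241250/1001 ≈ 66175.075 → 66175.

frame 66175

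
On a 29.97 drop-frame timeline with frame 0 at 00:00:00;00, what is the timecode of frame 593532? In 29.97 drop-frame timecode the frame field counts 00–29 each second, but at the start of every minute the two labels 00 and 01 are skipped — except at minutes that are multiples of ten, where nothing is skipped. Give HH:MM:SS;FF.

Ten DF minutes hold 17982 frames, so frame 593532 lies in block 33 (frames 593406–611387) with 126 frames into that block.
The block's first minute is 1800 frames and the rest 1798 each; 126 frames reaches minute 0, so 33 × 18 + 0 × 2 = 594 labels have been skipped so far.
Adding those back, label number 593532 + 594 = 594126 at 30 labels/s is 19804 s + 6 f = 5 h 30 min 4 s frame 6, i.e. 05:30:04;06.

05:30:04;06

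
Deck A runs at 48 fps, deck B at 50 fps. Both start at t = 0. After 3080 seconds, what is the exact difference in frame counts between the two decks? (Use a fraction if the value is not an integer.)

6160 frames

A emits 48 × 3080 = 147840 frames; B emits 50 × 3080 = 154000.
Difference = 6160 frames; B is ahead of A.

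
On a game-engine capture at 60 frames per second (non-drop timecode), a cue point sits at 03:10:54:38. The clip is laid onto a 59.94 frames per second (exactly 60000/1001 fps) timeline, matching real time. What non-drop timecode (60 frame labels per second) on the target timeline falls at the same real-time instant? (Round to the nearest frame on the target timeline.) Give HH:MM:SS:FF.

Source frame index: (3×3600 + 10×60 + 54) × 60 + 38 = 687278.
Real time: 687278 / (60) = 343639/30 s.
Target frame: (343639/30) × (60000/1001) = 687278000/1001 ≈ 686591.409 → 686591.
At 60 labels/s: frame 686591 → 03:10:43:11.

03:10:43:11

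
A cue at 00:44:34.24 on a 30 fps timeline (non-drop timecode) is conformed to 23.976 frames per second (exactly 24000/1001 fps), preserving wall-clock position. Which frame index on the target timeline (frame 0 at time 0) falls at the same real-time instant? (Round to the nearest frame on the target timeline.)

Source frame index: (0×3600 + 44×60 + 34) × 30 + 24 = 80244.
Real time: 80244 / (30) = 13374/5 s.
Target frame: (13374/5) × (24000/1001) = 64195200/1001 ≈ 64131.069 → 64131.

frame 64131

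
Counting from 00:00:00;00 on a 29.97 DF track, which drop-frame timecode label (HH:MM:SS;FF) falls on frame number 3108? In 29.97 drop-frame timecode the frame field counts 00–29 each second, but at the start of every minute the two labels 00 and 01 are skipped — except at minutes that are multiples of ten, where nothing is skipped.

00:01:43;20

Ten DF minutes hold 17982 frames, so frame 3108 lies in block 0 (frames 0–17981) with 3108 frames into that block.
The block's first minute is 1800 frames and the rest 1798 each; 3108 frames reaches minute 1, so 0 × 18 + 1 × 2 = 2 labels have been skipped so far.
Adding those back, label number 3108 + 2 = 3110 at 30 labels/s is 103 s + 20 f = 0 h 1 min 43 s frame 20, i.e. 00:01:43;20.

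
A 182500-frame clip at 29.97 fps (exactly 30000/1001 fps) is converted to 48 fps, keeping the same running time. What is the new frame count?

Target frames = source frames × (target rate / source rate) = 182500 × (48)/(30000/1001) = 182500 × 1001/625 = 292292.

292292 frames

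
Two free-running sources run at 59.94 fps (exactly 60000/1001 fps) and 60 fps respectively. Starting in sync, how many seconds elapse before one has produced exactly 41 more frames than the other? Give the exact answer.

The gap grows by |60 − 60000/1001| = 60/1001 frames per second.
Time for a 41-frame gap: 41 ÷ (60/1001) = 41041/60 s.

41041/60 seconds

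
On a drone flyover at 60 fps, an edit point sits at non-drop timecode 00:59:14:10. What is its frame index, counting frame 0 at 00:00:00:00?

213250

Total seconds to the label: (0 × 3600 + 59 × 60 + 14) = 3554.
Frame index = 3554 × 60 + 10 = 213250.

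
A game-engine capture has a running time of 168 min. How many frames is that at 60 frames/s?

604800 frames

168 min = 10080 s.
Frames = 10080 × 60 = 604800.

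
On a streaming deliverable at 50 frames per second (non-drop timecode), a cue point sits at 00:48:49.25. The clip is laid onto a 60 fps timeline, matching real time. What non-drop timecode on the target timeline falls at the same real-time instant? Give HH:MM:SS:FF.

00:48:49:30

Source frame index: (0×3600 + 48×60 + 49) × 50 + 25 = 146475.
Real time: 146475 / (50) = 5859/2 s.
Target frame: (5859/2) × (60) = 175770.
At 60 labels/s: frame 175770 → 00:48:49:30.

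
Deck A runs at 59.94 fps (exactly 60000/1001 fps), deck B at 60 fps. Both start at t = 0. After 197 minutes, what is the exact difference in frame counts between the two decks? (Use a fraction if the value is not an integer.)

709200/1001 frames

197 min = 11820 s.
A emits 60000/1001 × 11820 = 709200000/1001 frames; B emits 60 × 11820 = 709200.
Difference = 709200/1001 frames (≈ 708.4915); B is ahead of A.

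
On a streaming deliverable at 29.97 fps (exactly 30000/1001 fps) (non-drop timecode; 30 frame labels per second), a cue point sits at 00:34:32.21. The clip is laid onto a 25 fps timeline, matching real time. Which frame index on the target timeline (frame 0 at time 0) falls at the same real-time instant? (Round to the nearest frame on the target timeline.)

Source frame index: (0×3600 + 34×60 + 32) × 30 + 21 = 62181.
Real time: 62181 / (30000/1001) = 20747727/10000 s.
Target frame: (20747727/10000) × (25) = 20747727/400 ≈ 51869.317 → 51869.

frame 51869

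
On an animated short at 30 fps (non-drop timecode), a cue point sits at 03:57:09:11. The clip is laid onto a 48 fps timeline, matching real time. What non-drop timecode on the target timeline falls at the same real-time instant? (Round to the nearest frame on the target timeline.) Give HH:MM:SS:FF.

03:57:09:18

Source frame index: (3×3600 + 57×60 + 9) × 30 + 11 = 426881.
Real time: 426881 / (30) = 426881/30 s.
Target frame: (426881/30) × (48) = 3415048/5 ≈ 683009.600 → 683010.
At 48 labels/s: frame 683010 → 03:57:09:18.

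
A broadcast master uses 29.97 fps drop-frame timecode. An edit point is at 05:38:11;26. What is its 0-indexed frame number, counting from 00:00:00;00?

As if non-drop at 30 labels/s: (5 × 3600 + 38 × 60 + 11) × 30 + 26 = 608756.
Minute boundaries passed: 338; those not divisible by 10: 338 − 33 = 305; dropped labels = 2 × 305 = 610.
Actual frame index = 608756 − 610 = 608146.

608146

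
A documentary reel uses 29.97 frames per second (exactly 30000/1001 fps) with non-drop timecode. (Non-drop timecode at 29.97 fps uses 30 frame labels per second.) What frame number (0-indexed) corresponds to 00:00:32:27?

frame 987

Total seconds to the label: (0 × 3600 + 0 × 60 + 32) = 32.
Frame index = 32 × 30 + 27 = 987.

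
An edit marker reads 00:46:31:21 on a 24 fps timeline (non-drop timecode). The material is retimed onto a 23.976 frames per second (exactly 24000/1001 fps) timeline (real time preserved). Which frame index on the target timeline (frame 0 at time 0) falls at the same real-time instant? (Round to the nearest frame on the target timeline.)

frame 66938

Source frame index: (0×3600 + 46×60 + 31) × 24 + 21 = 67005.
Real time: 67005 / (24) = 22335/8 s.
Target frame: (22335/8) × (24000/1001) = 67005000/1001 ≈ 66938.062 → 66938.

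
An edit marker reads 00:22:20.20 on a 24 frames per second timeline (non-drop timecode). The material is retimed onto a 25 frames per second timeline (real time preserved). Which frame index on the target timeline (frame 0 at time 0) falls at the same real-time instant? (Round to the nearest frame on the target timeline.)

Source frame index: (0×3600 + 22×60 + 20) × 24 + 20 = 32180.
Real time: 32180 / (24) = 8045/6 s.
Target frame: (8045/6) × (25) = 201125/6 ≈ 33520.833 → 33521.

frame 33521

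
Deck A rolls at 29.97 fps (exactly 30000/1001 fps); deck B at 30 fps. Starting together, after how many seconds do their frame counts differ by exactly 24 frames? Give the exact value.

800.8 seconds

The gap grows by |30 − 30000/1001| = 30/1001 frames per second.
Time for a 24-frame gap: 24 ÷ (30/1001) = 800.8 s.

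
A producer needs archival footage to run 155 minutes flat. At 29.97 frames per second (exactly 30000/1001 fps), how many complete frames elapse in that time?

278721 frames

155 min = 9300 s.
Frames = 9300 × 30000/1001 = 279000000/1001 ≈ 278721.2787.
Complete frames: 278721.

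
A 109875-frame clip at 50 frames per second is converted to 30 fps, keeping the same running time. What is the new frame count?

65925 frames

Target frames = source frames × (target rate / source rate) = 109875 × (30)/(50) = 109875 × 3/5 = 65925.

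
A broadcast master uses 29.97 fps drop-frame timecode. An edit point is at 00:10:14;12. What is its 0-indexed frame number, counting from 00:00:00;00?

18414

Complete 10-minute blocks: 1, each 17982 frames → 17982.
Remaining 0 whole minutes in the current block: 0 frames.
Within the current minute: 14 × 30 + 12 = 432. Total = 17982 + 0 + 432 = 18414.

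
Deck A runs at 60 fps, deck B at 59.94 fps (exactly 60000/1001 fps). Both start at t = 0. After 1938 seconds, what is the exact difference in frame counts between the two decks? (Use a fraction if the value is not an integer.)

A emits 60 × 1938 = 116280 frames; B emits 60000/1001 × 1938 = 116280000/1001.
Difference = 116280/1001 frames (≈ 116.1638); B is behind A.

116280/1001 frames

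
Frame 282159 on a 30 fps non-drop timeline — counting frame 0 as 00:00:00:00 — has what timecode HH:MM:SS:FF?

02:36:45:09

282159 ÷ 30 = 9405 full seconds, remainder 9 frames.
9405 s = 2 h 36 min 45 s.
Timecode: 02:36:45:09.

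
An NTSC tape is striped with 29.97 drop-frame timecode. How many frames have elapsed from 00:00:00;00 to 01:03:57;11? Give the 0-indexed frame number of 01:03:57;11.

Complete 10-minute blocks: 6, each 17982 frames → 107892.
Remaining 3 whole minutes in the current block: 1800 + 2 × 1798 = 5396 frames.
Within the current minute: 57 × 30 + 11 − 2 = 1719 (labels ;00/;01 skipped at this minute). Total = 107892 + 5396 + 1719 = 115007.

115007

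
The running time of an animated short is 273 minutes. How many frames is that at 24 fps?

393120 frames

273 min = 16380 s.
Frames = 16380 × 24 = 393120.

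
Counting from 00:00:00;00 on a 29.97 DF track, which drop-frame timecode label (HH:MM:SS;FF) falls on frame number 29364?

00:16:19;24

Each 10-minute DF block holds 10 × 60 × 30 − 9 × 2 = 17982 frames. 29364 ÷ 17982 → 1 full block, remainder 11382.
Within the partial block the first minute is 1800 frames and each further minute 1798, so 6 further minute boundaries passed. Total skipped labels = 18 × 1 + 2 × 6 = 30.
Non-drop label index = 29364 + 30 = 29394; at 30 labels/s that is 00:16:19:24, i.e. DF 00:16:19;24.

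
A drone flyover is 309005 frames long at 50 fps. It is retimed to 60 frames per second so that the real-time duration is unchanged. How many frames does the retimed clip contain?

Target frames = source frames × (target rate / source rate) = 309005 × (60)/(50) = 309005 × 6/5 = 370806.

370806 frames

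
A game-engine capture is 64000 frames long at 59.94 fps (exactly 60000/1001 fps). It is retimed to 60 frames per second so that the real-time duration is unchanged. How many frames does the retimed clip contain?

64064 frames

Target frames = source frames × (target rate / source rate) = 64000 × (60)/(60000/1001) = 64000 × 1001/1000 = 64064.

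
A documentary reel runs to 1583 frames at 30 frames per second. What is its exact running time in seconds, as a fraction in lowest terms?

1583/30 seconds

Running time = 1583 ÷ (30) = 1583 × 1/30 = 1583/30 s.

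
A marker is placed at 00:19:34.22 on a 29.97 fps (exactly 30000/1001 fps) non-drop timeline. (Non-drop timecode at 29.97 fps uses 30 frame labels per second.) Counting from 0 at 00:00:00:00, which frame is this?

Total seconds to the label: (0 × 3600 + 19 × 60 + 34) = 1174.
Frame index = 1174 × 30 + 22 = 35242.

35242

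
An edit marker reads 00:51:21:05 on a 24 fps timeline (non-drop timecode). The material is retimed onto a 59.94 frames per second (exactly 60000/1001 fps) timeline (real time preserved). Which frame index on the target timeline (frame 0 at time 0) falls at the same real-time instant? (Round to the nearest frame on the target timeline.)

frame 184688

Source frame index: (0×3600 + 51×60 + 21) × 24 + 5 = 73949.
Real time: 73949 / (24) = 73949/24 s.
Target frame: (73949/24) × (60000/1001) = 184872500/1001 ≈ 184687.812 → 184688.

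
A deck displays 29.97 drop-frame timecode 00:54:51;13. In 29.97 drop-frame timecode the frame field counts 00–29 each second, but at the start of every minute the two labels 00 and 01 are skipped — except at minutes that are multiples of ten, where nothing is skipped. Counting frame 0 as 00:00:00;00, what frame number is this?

As if non-drop at 30 labels/s: (0 × 3600 + 54 × 60 + 51) × 30 + 13 = 98743.
Minute boundaries passed: 54; those not divisible by 10: 54 − 5 = 49; dropped labels = 2 × 49 = 98.
Actual frame index = 98743 − 98 = 98645.

98645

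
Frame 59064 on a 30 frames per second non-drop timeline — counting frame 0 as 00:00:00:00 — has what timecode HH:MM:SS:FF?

59064 ÷ 30 = 1968 full seconds, remainder 24 frames.
1968 s = 0 h 32 min 48 s.
Timecode: 00:32:48:24.

00:32:48:24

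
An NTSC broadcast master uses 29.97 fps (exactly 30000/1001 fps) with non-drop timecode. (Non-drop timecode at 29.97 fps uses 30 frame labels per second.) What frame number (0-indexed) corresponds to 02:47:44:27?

Total seconds to the label: (2 × 3600 + 47 × 60 + 44) = 10064.
Frame index = 10064 × 30 + 27 = 301947.

frame 301947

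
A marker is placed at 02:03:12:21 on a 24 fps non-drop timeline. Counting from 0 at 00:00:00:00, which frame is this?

Total seconds to the label: (2 × 3600 + 3 × 60 + 12) = 7392.
Frame index = 7392 × 24 + 21 = 177429.

177429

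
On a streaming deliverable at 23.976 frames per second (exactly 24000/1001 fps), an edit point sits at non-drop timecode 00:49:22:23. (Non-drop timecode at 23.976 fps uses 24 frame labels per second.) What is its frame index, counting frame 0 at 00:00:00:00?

Total seconds to the label: (0 × 3600 + 49 × 60 + 22) = 2962.
Frame index = 2962 × 24 + 23 = 71111.

71111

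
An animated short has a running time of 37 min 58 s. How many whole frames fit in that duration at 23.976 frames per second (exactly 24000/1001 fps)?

37 min 58 s = 2278 s.
Frames = 2278 × 24000/1001 = 54672000/1001 ≈ 54617.3826.
Complete frames: 54617.

54617 frames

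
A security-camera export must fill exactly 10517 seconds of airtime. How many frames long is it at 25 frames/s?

Frames = 10517 × 25 = 262925.

262925 frames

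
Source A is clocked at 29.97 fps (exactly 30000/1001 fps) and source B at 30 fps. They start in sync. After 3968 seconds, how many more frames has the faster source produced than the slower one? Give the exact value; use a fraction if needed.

119040/1001 frames

A emits 30000/1001 × 3968 = 119040000/1001 frames; B emits 30 × 3968 = 119040.
Difference = 119040/1001 frames (≈ 118.9211); B is ahead of A.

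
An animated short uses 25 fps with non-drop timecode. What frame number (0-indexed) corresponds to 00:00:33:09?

Total seconds to the label: (0 × 3600 + 0 × 60 + 33) = 33.
Frame index = 33 × 25 + 9 = 834.

frame 834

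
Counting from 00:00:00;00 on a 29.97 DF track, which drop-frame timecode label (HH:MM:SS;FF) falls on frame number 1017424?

09:25:48;02

Each 10-minute DF block holds 10 × 60 × 30 − 9 × 2 = 17982 frames. 1017424 ÷ 17982 → 56 full blocks, remainder 10432.
Within the partial block the first minute is 1800 frames and each further minute 1798, so 5 further minute boundaries passed. Total skipped labels = 18 × 56 + 2 × 5 = 1018.
Non-drop label index = 1017424 + 1018 = 1018442; at 30 labels/s that is 09:25:48:02, i.e. DF 09:25:48;02.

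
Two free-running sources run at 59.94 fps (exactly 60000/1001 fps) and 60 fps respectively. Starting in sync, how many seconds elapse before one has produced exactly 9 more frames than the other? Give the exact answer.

150.15 seconds

The gap grows by |60 − 60000/1001| = 60/1001 frames per second.
Time for a 9-frame gap: 9 ÷ (60/1001) = 150.15 s.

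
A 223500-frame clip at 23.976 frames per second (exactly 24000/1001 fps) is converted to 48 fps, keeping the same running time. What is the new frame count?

447447 frames

Target frames = source frames × (target rate / source rate) = 223500 × (48)/(24000/1001) = 223500 × 1001/500 = 447447.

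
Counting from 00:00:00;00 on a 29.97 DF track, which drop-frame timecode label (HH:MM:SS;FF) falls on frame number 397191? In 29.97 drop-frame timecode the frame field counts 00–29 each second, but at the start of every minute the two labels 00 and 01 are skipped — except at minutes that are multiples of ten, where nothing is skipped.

03:40:52;27

Ten DF minutes hold 17982 frames, so frame 397191 lies in block 22 (frames 395604–413585) with 1587 frames into that block.
The block's first minute is 1800 frames and the rest 1798 each; 1587 frames reaches minute 0, so 22 × 18 + 0 × 2 = 396 labels have been skipped so far.
Adding those back, label number 397191 + 396 = 397587 at 30 labels/s is 13252 s + 27 f = 3 h 40 min 52 s frame 27, i.e. 03:40:52;27.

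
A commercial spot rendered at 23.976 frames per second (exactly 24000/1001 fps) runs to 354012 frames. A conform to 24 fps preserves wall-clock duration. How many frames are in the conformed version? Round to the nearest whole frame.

354366 frames

Frames at target rate = 354012 × (24) / (24000/1001) = 88591503/250 ≈ 354366.012.
Nearest whole frame: 354366.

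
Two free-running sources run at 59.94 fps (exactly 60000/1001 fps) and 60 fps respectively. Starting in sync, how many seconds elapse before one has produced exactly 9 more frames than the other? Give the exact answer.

150.15 seconds

The gap grows by |60 − 60000/1001| = 60/1001 frames per second.
Time for a 9-frame gap: 9 ÷ (60/1001) = 150.15 s.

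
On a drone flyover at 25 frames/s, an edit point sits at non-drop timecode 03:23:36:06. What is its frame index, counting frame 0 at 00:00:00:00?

305406

Total seconds to the label: (3 × 3600 + 23 × 60 + 36) = 12216.
Frame index = 12216 × 25 + 6 = 305406.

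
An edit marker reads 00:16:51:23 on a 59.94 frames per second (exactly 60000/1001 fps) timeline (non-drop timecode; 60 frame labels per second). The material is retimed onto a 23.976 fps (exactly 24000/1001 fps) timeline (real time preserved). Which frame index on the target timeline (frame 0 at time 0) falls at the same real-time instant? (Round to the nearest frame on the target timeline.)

Source frame index: (0×3600 + 16×60 + 51) × 60 + 23 = 60683.
Real time: 60683 / (60000/1001) = 60743683/60000 s.
Target frame: (60743683/60000) × (24000/1001) = 121366/5 ≈ 24273.200 → 24273.

frame 24273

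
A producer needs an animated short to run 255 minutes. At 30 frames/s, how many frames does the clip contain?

255 min = 15300 s.
Frames = 15300 × 30 = 459000.

459000 frames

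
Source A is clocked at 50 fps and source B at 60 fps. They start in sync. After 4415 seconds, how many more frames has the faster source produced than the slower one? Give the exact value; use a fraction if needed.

44150 frames

A emits 50 × 4415 = 220750 frames; B emits 60 × 4415 = 264900.
Difference = 44150 frames; B is ahead of A.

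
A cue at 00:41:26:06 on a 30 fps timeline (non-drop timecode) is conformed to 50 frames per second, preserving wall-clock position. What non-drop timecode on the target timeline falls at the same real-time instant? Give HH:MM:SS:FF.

00:41:26:10

Source frame index: (0×3600 + 41×60 + 26) × 30 + 6 = 74586.
Real time: 74586 / (30) = 12431/5 s.
Target frame: (12431/5) × (50) = 124310.
At 50 labels/s: frame 124310 → 00:41:26:10.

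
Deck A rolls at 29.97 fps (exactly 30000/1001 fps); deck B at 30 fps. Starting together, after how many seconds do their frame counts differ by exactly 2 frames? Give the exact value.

The gap grows by |30 − 30000/1001| = 30/1001 frames per second.
Time for a 2-frame gap: 2 ÷ (30/1001) = 1001/15 s.

1001/15 seconds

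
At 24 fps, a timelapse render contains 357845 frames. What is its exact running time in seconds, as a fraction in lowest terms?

Running time = 357845 ÷ (24) = 357845 × 1/24 = 357845/24 s.

357845/24 seconds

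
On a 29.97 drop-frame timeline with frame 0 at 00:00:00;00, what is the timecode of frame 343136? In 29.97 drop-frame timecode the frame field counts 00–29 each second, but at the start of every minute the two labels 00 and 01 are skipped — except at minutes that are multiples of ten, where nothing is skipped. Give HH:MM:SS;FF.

03:10:49;08

Each 10-minute DF block holds 10 × 60 × 30 − 9 × 2 = 17982 frames. 343136 ÷ 17982 → 19 full blocks, remainder 1478.
Within the partial block the first minute is 1800 frames and each further minute 1798, so 0 further minute boundaries passed. Total skipped labels = 18 × 19 + 2 × 0 = 342.
Non-drop label index = 343136 + 342 = 343478; at 30 labels/s that is 03:10:49:08, i.e. DF 03:10:49;08.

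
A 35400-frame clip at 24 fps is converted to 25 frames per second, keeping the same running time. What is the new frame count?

Target frames = source frames × (target rate / source rate) = 35400 × (25)/(24) = 35400 × 25/24 = 36875.

36875 frames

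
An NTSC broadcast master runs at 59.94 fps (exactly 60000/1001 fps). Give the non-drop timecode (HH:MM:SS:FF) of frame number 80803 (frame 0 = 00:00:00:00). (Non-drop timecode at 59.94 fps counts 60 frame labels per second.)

80803 ÷ 60 = 1346 full seconds, remainder 43 frames.
1346 s = 0 h 22 min 26 s.
Timecode: 00:22:26:43.

00:22:26:43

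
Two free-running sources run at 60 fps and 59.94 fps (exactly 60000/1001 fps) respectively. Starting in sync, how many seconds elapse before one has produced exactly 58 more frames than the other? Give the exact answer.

29029/30 seconds

The gap grows by |60000/1001 − 60| = 60/1001 frames per second.
Time for a 58-frame gap: 58 ÷ (60/1001) = 29029/30 s.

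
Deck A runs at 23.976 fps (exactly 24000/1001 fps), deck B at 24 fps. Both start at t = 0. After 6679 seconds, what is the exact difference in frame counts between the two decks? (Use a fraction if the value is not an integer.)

A emits 24000/1001 × 6679 = 160296000/1001 frames; B emits 24 × 6679 = 160296.
Difference = 160296/1001 frames (≈ 160.1359); B is ahead of A.

160296/1001 frames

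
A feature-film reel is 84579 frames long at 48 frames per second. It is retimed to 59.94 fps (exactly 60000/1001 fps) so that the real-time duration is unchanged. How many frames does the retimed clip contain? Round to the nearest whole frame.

105618 frames

Frames at target rate = 84579 × (60000/1001) / (48) = 9611250/91 ≈ 105618.132.
Nearest whole frame: 105618.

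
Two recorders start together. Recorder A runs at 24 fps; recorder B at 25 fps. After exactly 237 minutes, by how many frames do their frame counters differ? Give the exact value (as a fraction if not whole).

14220 frames

237 min = 14220 s.
A emits 24 × 14220 = 341280 frames; B emits 25 × 14220 = 355500.
Difference = 14220 frames; B is ahead of A.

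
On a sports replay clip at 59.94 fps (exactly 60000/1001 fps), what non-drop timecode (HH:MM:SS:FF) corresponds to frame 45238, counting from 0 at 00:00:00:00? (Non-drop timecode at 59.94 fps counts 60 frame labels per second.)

00:12:33:58

45238 ÷ 60 = 753 full seconds, remainder 58 frames.
753 s = 0 h 12 min 33 s.
Timecode: 00:12:33:58.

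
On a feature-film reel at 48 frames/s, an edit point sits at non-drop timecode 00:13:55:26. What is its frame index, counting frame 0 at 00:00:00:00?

frame 40106

Total seconds to the label: (0 × 3600 + 13 × 60 + 55) = 835.
Frame index = 835 × 48 + 26 = 40106.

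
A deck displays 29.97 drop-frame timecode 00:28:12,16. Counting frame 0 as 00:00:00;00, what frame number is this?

As if non-drop at 30 labels/s: (0 × 3600 + 28 × 60 + 12) × 30 + 16 = 50776.
Minute boundaries passed: 28; those not divisible by 10: 28 − 2 = 26; dropped labels = 2 × 26 = 52.
Actual frame index = 50776 − 52 = 50724.

50724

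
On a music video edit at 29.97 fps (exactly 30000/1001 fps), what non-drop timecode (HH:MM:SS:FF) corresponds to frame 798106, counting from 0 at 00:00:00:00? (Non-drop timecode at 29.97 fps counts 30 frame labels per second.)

07:23:23:16

798106 ÷ 30 = 26603 full seconds, remainder 16 frames.
26603 s = 7 h 23 min 23 s.
Timecode: 07:23:23:16.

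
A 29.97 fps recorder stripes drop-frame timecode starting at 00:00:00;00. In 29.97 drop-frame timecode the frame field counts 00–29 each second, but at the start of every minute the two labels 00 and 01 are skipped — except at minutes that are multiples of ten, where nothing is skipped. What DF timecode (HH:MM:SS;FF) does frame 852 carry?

Each 10-minute DF block holds 10 × 60 × 30 − 9 × 2 = 17982 frames. 852 ÷ 17982 → 0 full blocks, remainder 852.
Within the partial block the first minute is 1800 frames and each further minute 1798, so 0 further minute boundaries passed. Total skipped labels = 18 × 0 + 2 × 0 = 0.
Non-drop label index = 852 + 0 = 852; at 30 labels/s that is 00:00:28:12, i.e. DF 00:00:28;12.

00:00:28;12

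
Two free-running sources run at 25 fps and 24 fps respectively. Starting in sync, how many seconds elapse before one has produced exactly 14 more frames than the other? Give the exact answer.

The gap grows by |24 − 25| = 1 frame per second.
Time for a 14-frame gap: 14 ÷ (1) = 14 s.

14 seconds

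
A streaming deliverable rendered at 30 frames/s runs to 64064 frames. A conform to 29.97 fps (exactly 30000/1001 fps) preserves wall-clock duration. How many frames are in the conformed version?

Target frames = source frames × (target rate / source rate) = 64064 × (30000/1001)/(30) = 64064 × 1000/1001 = 64000.

64000 frames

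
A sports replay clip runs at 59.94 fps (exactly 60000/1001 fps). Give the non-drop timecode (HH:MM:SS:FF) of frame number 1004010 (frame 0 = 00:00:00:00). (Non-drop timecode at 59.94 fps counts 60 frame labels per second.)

04:38:53:30

1004010 ÷ 60 = 16733 full seconds, remainder 30 frames.
16733 s = 4 h 38 min 53 s.
Timecode: 04:38:53:30.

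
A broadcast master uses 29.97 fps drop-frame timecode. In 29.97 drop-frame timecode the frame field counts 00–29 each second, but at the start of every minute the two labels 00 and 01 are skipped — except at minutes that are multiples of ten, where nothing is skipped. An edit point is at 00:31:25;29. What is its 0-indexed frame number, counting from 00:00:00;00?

As if non-drop at 30 labels/s: (0 × 3600 + 31 × 60 + 25) × 30 + 29 = 56579.
Minute boundaries passed: 31; those not divisible by 10: 31 − 3 = 28; dropped labels = 2 × 28 = 56.
Actual frame index = 56579 − 56 = 56523.

56523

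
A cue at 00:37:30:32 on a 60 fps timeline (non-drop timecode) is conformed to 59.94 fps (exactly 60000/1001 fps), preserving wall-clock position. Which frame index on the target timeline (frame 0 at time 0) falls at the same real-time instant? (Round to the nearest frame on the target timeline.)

frame 134897

Source frame index: (0×3600 + 37×60 + 30) × 60 + 32 = 135032.
Real time: 135032 / (60) = 33758/15 s.
Target frame: (33758/15) × (60000/1001) = 135032000/1001 ≈ 134897.103 → 134897.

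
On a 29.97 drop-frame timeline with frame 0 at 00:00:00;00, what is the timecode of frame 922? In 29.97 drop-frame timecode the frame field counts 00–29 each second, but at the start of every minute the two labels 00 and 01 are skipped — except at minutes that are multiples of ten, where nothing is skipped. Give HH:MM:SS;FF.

00:00:30;22

Ten DF minutes hold 17982 frames, so frame 922 lies in block 0 (frames 0–17981) with 922 frames into that block.
The block's first minute is 1800 frames and the rest 1798 each; 922 frames reaches minute 0, so 0 × 18 + 0 × 2 = 0 labels have been skipped so far.
Adding those back, label number 922 + 0 = 922 at 30 labels/s is 30 s + 22 f = 0 h 0 min 30 s frame 22, i.e. 00:00:30;22.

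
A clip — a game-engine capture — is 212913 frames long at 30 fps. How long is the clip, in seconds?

7097.1 seconds

Running time = 212913 / (30) = 7097.1 s.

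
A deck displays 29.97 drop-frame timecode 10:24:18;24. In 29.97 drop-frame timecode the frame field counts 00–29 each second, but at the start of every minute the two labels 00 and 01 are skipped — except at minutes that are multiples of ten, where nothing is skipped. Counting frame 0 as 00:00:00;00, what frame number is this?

1122640

As if non-drop at 30 labels/s: (10 × 3600 + 24 × 60 + 18) × 30 + 24 = 1123764.
Minute boundaries passed: 624; those not divisible by 10: 624 − 62 = 562; dropped labels = 2 × 562 = 1124.
Actual frame index = 1123764 − 1124 = 1122640.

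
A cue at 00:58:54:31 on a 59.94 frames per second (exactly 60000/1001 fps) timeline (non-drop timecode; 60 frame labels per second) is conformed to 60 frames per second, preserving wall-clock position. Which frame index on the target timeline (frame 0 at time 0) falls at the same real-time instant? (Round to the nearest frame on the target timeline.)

frame 212283

Source frame index: (0×3600 + 58×60 + 54) × 60 + 31 = 212071.
Real time: 212071 / (60000/1001) = 212283071/60000 s.
Target frame: (212283071/60000) × (60) = 212283071/1000 ≈ 212283.071 → 212283.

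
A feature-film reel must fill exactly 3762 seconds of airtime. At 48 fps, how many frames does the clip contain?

180576 frames

Frames = 3762 × 48 = 180576.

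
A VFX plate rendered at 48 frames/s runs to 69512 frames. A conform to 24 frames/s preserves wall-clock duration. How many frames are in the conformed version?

Target frames = source frames × (target rate / source rate) = 69512 × (24)/(48) = 69512 × 1/2 = 34756.

34756 frames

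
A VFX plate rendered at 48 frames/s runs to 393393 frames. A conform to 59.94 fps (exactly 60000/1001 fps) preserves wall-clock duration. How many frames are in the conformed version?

Target frames = source frames × (target rate / source rate) = 393393 × (60000/1001)/(48) = 393393 × 1250/1001 = 491250.

491250 frames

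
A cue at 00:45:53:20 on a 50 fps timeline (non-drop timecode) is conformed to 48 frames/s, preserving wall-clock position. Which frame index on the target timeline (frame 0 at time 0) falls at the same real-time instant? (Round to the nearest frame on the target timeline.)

Source frame index: (0×3600 + 45×60 + 53) × 50 + 20 = 137670.
Real time: 137670 / (50) = 13767/5 s.
Target frame: (13767/5) × (48) = 660816/5 ≈ 132163.200 → 132163.

frame 132163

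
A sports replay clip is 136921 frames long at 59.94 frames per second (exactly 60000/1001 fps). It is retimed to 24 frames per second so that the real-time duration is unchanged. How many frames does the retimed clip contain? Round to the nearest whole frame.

Frames at target rate = 136921 × (24) / (60000/1001) = 137057921/2500 ≈ 54823.168.
Nearest whole frame: 54823.

54823 frames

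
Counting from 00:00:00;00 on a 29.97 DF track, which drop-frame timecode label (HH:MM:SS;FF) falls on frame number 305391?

Ten DF minutes hold 17982 frames, so frame 305391 lies in block 16 (frames 287712–305693) with 17679 frames into that block.
The block's first minute is 1800 frames and the rest 1798 each; 17679 frames reaches minute 9, so 16 × 18 + 9 × 2 = 306 labels have been skipped so far.
Adding those back, label number 305391 + 306 = 305697 at 30 labels/s is 10189 s + 27 f = 2 h 49 min 49 s frame 27, i.e. 02:49:49;27.

02:49:49;27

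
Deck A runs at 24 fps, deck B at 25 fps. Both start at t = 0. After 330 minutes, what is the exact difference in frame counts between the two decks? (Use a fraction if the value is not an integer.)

19800 frames

330 min = 19800 s.
A emits 24 × 19800 = 475200 frames; B emits 25 × 19800 = 495000.
Difference = 19800 frames; B is ahead of A.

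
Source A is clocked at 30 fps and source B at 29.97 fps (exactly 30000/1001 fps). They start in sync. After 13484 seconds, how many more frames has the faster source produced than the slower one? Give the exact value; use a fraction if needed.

A emits 30 × 13484 = 404520 frames; B emits 30000/1001 × 13484 = 404520000/1001.
Difference = 404520/1001 frames (≈ 404.1159); B is behind A.

404520/1001 frames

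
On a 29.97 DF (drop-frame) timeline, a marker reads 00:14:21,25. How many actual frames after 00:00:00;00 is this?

Complete 10-minute blocks: 1, each 17982 frames → 17982.
Remaining 4 whole minutes in the current block: 1800 + 3 × 1798 = 7194 frames.
Within the current minute: 21 × 30 + 25 − 2 = 653 (labels ;00/;01 skipped at this minute). Total = 17982 + 7194 + 653 = 25829.

25829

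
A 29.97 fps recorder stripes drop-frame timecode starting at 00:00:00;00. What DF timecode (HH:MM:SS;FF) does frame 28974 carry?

Ten DF minutes hold 17982 frames, so frame 28974 lies in block 1 (frames 17982–35963) with 10992 frames into that block.
The block's first minute is 1800 frames and the rest 1798 each; 10992 frames reaches minute 6, so 1 × 18 + 6 × 2 = 30 labels have been skipped so far.
Adding those back, label number 28974 + 30 = 29004 at 30 labels/s is 966 s + 24 f = 0 h 16 min 6 s frame 24, i.e. 00:16:06;24.

00:16:06;24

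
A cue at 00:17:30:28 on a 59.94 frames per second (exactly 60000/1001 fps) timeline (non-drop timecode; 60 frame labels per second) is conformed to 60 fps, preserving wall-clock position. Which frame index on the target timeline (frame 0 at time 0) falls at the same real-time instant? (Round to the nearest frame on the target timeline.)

frame 63091

Source frame index: (0×3600 + 17×60 + 30) × 60 + 28 = 63028.
Real time: 63028 / (60000/1001) = 15772757/15000 s.
Target frame: (15772757/15000) × (60) = 15772757/250 ≈ 63091.028 → 63091.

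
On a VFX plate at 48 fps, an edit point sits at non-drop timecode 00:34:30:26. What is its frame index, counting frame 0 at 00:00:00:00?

99386

Total seconds to the label: (0 × 3600 + 34 × 60 + 30) = 2070.
Frame index = 2070 × 48 + 26 = 99386.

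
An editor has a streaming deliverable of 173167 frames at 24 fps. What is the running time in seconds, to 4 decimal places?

Running time = 173167 × 1/24 = 173167/24 s ≈ 7215.2917 s.

7215.2917 seconds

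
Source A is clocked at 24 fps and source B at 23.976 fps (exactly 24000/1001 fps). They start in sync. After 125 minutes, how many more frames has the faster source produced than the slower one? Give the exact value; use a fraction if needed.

125 min = 7500 s.
A emits 24 × 7500 = 180000 frames; B emits 24000/1001 × 7500 = 180000000/1001.
Difference = 180000/1001 frames (≈ 179.8202); B is behind A.

180000/1001 frames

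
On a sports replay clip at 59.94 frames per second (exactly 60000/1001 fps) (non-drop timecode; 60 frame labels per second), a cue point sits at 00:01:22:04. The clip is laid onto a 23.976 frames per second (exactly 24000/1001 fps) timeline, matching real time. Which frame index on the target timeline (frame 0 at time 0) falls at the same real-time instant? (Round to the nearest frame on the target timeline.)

frame 1970

Source frame index: (0×3600 + 1×60 + 22) × 60 + 4 = 4924.
Real time: 4924 / (60000/1001) = 1232231/15000 s.
Target frame: (1232231/15000) × (24000/1001) = 9848/5 ≈ 1969.600 → 1970.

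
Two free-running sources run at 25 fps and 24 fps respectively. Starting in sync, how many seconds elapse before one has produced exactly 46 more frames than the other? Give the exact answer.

The gap grows by |24 − 25| = 1 frame per second.
Time for a 46-frame gap: 46 ÷ (1) = 46 s.

46 seconds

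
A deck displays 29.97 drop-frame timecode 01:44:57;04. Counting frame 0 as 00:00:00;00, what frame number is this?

As if non-drop at 30 labels/s: (1 × 3600 + 44 × 60 + 57) × 30 + 4 = 188914.
Minute boundaries passed: 104; those not divisible by 10: 104 − 10 = 94; dropped labels = 2 × 94 = 188.
Actual frame index = 188914 − 188 = 188726.

188726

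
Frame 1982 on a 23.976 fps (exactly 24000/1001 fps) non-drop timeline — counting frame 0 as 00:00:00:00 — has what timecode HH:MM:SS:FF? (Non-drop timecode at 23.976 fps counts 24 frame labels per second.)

00:01:22:14

1982 ÷ 24 = 82 full seconds, remainder 14 frames.
82 s = 0 h 1 min 22 s.
Timecode: 00:01:22:14.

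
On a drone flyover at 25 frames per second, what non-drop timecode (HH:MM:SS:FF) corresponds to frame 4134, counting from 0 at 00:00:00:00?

4134 ÷ 25 = 165 full seconds, remainder 9 frames.
165 s = 0 h 2 min 45 s.
Timecode: 00:02:45:09.

00:02:45:09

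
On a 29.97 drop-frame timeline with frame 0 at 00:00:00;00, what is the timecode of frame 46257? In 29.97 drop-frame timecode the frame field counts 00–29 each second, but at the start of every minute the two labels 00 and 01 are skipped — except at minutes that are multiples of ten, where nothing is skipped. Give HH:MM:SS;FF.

Ten DF minutes hold 17982 frames, so frame 46257 lies in block 2 (frames 35964–53945) with 10293 frames into that block.
The block's first minute is 1800 frames and the rest 1798 each; 10293 frames reaches minute 5, so 2 × 18 + 5 × 2 = 46 labels have been skipped so far.
Adding those back, label number 46257 + 46 = 46303 at 30 labels/s is 1543 s + 13 f = 0 h 25 min 43 s frame 13, i.e. 00:25:43;13.

00:25:43;13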